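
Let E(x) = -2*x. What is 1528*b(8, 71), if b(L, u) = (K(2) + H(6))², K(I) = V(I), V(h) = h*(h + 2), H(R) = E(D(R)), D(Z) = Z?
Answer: 24448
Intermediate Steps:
H(R) = -2*R
V(h) = h*(2 + h)
K(I) = I*(2 + I)
b(L, u) = 16 (b(L, u) = (2*(2 + 2) - 2*6)² = (2*4 - 12)² = (8 - 12)² = (-4)² = 16)
1528*b(8, 71) = 1528*16 = 24448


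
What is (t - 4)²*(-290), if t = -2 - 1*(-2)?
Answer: -4640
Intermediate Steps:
t = 0 (t = -2 + 2 = 0)
(t - 4)²*(-290) = (0 - 4)²*(-290) = (-4)²*(-290) = 16*(-290) = -4640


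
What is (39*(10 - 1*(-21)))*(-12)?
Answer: -14508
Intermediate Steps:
(39*(10 - 1*(-21)))*(-12) = (39*(10 + 21))*(-12) = (39*31)*(-12) = 1209*(-12) = -14508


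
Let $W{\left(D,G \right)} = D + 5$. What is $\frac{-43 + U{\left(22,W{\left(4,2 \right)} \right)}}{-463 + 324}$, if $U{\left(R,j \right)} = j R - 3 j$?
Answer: $- \frac{128}{139} \approx -0.92086$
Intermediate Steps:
$W{\left(D,G \right)} = 5 + D$
$U{\left(R,j \right)} = - 3 j + R j$ ($U{\left(R,j \right)} = R j - 3 j = - 3 j + R j$)
$\frac{-43 + U{\left(22,W{\left(4,2 \right)} \right)}}{-463 + 324} = \frac{-43 + \left(5 + 4\right) \left(-3 + 22\right)}{-463 + 324} = \frac{-43 + 9 \cdot 19}{-139} = \left(-43 + 171\right) \left(- \frac{1}{139}\right) = 128 \left(- \frac{1}{139}\right) = - \frac{128}{139}$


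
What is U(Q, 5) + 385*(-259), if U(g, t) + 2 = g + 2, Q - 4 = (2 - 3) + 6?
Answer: -99706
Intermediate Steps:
Q = 9 (Q = 4 + ((2 - 3) + 6) = 4 + (-1 + 6) = 4 + 5 = 9)
U(g, t) = g (U(g, t) = -2 + (g + 2) = -2 + (2 + g) = g)
U(Q, 5) + 385*(-259) = 9 + 385*(-259) = 9 - 99715 = -99706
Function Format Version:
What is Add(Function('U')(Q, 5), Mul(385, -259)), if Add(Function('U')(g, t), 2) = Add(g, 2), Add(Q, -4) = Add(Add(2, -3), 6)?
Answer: -99706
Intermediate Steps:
Q = 9 (Q = Add(4, Add(Add(2, -3), 6)) = Add(4, Add(-1, 6)) = Add(4, 5) = 9)
Function('U')(g, t) = g (Function('U')(g, t) = Add(-2, Add(g, 2)) = Add(-2, Add(2, g)) = g)
Add(Function('U')(Q, 5), Mul(385, -259)) = Add(9, Mul(385, -259)) = Add(9, -99715) = -99706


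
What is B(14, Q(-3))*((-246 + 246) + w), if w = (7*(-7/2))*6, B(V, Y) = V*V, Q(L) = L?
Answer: -28812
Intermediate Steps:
B(V, Y) = V²
w = -147 (w = (7*(-7*½))*6 = (7*(-7/2))*6 = -49/2*6 = -147)
B(14, Q(-3))*((-246 + 246) + w) = 14²*((-246 + 246) - 147) = 196*(0 - 147) = 196*(-147) = -28812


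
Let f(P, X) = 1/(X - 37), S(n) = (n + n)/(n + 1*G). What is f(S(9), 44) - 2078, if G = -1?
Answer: -14545/7 ≈ -2077.9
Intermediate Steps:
S(n) = 2*n/(-1 + n) (S(n) = (n + n)/(n + 1*(-1)) = (2*n)/(n - 1) = (2*n)/(-1 + n) = 2*n/(-1 + n))
f(P, X) = 1/(-37 + X)
f(S(9), 44) - 2078 = 1/(-37 + 44) - 2078 = 1/7 - 2078 = ⅐ - 2078 = -14545/7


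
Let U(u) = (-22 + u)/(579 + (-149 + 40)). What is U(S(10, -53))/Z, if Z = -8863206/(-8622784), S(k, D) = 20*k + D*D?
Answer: 6439063952/1041426705 ≈ 6.1829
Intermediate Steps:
S(k, D) = D**2 + 20*k (S(k, D) = 20*k + D**2 = D**2 + 20*k)
Z = 4431603/4311392 (Z = -8863206*(-1/8622784) = 4431603/4311392 ≈ 1.0279)
U(u) = -11/235 + u/470 (U(u) = (-22 + u)/(579 - 109) = (-22 + u)/470 = (-22 + u)*(1/470) = -11/235 + u/470)
U(S(10, -53))/Z = (-11/235 + ((-53)**2 + 20*10)/470)/(4431603/4311392) = (-11/235 + (2809 + 200)/470)*(4311392/4431603) = (-11/235 + (1/470)*3009)*(4311392/4431603) = (-11/235 + 3009/470)*(4311392/4431603) = (2987/470)*(4311392/4431603) = 6439063952/1041426705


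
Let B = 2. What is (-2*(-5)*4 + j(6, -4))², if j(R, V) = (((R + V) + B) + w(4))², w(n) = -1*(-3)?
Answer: 7921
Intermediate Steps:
w(n) = 3
j(R, V) = (5 + R + V)² (j(R, V) = (((R + V) + 2) + 3)² = ((2 + R + V) + 3)² = (5 + R + V)²)
(-2*(-5)*4 + j(6, -4))² = (-2*(-5)*4 + (5 + 6 - 4)²)² = (10*4 + 7²)² = (40 + 49)² = 89² = 7921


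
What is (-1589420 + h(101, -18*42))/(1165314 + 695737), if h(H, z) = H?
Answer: -1589319/1861051 ≈ -0.85399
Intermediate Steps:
(-1589420 + h(101, -18*42))/(1165314 + 695737) = (-1589420 + 101)/(1165314 + 695737) = -1589319/1861051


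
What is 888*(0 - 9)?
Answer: -7992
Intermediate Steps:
888*(0 - 9) = 888*(-9) = -7992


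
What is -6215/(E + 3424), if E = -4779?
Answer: 1243/271 ≈ 4.5867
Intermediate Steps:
-6215/(E + 3424) = -6215/(-4779 + 3424) = -6215/(-1355) = -6215*(-1/1355) = 1243/271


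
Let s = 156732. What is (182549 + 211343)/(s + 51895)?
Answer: 393892/208627 ≈ 1.8880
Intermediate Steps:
(182549 + 211343)/(s + 51895) = (182549 + 211343)/(156732 + 51895) = 393892/208627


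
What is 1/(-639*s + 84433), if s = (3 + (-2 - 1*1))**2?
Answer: 1/84433 ≈ 1.1844e-5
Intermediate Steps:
s = 0 (s = (3 + (-2 - 1))**2 = (3 - 3)**2 = 0**2 = 0)
1/(-639*s + 84433) = 1/(-639*0 + 84433) = 1/(0 + 84433) = 1/84433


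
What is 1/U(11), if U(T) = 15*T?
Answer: 1/165 ≈ 0.0060606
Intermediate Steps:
1/U(11) = 1/(15*11) = 1/165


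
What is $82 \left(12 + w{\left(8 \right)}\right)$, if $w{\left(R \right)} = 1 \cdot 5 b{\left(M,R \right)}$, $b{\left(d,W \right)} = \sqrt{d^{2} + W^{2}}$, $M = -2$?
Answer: $984 + 820 \sqrt{17} \approx 4364.9$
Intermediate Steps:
$b{\left(d,W \right)} = \sqrt{W^{2} + d^{2}}$
$w{\left(R \right)} = 5 \sqrt{4 + R^{2}}$ ($w{\left(R \right)} = 1 \cdot 5 \sqrt{R^{2} + \left(-2\right)^{2}} = 5 \sqrt{R^{2} + 4} = 5 \sqrt{4 + R^{2}}$)
$82 \left(12 + w{\left(8 \right)}\right) = 82 \left(12 + 5 \sqrt{4 + 8^{2}}\right) = 82 \left(12 + 5 \sqrt{4 + 64}\right) = 82 \left(12 + 5 \sqrt{68}\right) = 82 \left(12 + 5 \cdot 2 \sqrt{17}\right) = 82 \left(12 + 10 \sqrt{17}\right) = 984 + 820 \sqrt{17}$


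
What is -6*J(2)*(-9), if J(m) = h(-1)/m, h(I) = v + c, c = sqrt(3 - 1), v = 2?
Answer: 54 + 27*sqrt(2) ≈ 92.184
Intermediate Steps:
c = sqrt(2) ≈ 1.4142
h(I) = 2 + sqrt(2)
J(m) = (2 + sqrt(2))/m
-6*J(2)*(-9) = -6*(2 + sqrt(2))/2*(-9) = -3*(2 + sqrt(2))*(-9) = -6*(1 + sqrt(2)/2)*(-9) = (-6 - 3*sqrt(2))*(-9) = 54 + 27*sqrt(2)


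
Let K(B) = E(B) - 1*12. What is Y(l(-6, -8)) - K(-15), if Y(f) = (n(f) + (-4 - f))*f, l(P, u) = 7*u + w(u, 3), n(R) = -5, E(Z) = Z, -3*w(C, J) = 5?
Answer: -25015/9 ≈ -2779.4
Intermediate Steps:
w(C, J) = -5/3 (w(C, J) = -⅓*5 = -5/3)
K(B) = -12 + B (K(B) = B - 1*12 = B - 12 = -12 + B)
l(P, u) = -5/3 + 7*u (l(P, u) = 7*u - 5/3 = -5/3 + 7*u)
Y(f) = f*(-9 - f) (Y(f) = (-5 + (-4 - f))*f = (-9 - f)*f = f*(-9 - f))
Y(l(-6, -8)) - K(-15) = -(-5/3 + 7*(-8))*(9 + (-5/3 + 7*(-8))) - (-12 - 15) = -(-5/3 - 56)*(9 + (-5/3 - 56)) - 1*(-27) = -1*(-173/3)*(9 - 173/3) + 27 = -1*(-173/3)*(-146/3) + 27 = -25258/9 + 27 = -25015/9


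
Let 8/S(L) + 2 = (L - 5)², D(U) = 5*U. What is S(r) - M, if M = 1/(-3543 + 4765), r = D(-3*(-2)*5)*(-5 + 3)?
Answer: -83247/113674106 ≈ -0.00073233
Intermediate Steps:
r = -300 (r = (5*(-3*(-2)*5))*(-5 + 3) = (5*(6*5))*(-2) = (5*30)*(-2) = 150*(-2) = -300)
S(L) = 8/(-2 + (-5 + L)²) (S(L) = 8/(-2 + (L - 5)²) = 8/(-2 + (-5 + L)²))
M = 1/1222 ≈ 0.00081833
S(r) - M = 8/(-2 + (-5 - 300)²) - 1*1/1222 = 8/(-2 + (-305)²) - 1/1222 = 8/(-2 + 93025) - 1/1222 = 8/93023 - 1/1222 = -83247/113674106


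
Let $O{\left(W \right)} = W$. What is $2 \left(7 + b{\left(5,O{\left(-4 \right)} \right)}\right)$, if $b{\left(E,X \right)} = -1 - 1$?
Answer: $10$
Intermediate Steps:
$b{\left(E,X \right)} = -2$ ($b{\left(E,X \right)} = -1 - 1 = -2$)
$2 \left(7 + b{\left(5,O{\left(-4 \right)} \right)}\right) = 2 \left(7 - 2\right) = 2 \cdot 5 = 10$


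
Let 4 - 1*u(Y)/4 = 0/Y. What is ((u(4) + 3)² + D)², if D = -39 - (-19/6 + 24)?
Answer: 3265249/36 ≈ 90701.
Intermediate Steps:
u(Y) = 16 (u(Y) = 16 - 0/Y = 16 - 4*0 = 16 + 0 = 16)
D = -359/6 (D = -39 - (-19*⅙ + 24) = -39 - (-19/6 + 24) = -39 - 1*125/6 = -39 - 125/6 = -359/6 ≈ -59.833)
((u(4) + 3)² + D)² = ((16 + 3)² - 359/6)² = (19² - 359/6)² = (361 - 359/6)² = (1807/6)² = 3265249/36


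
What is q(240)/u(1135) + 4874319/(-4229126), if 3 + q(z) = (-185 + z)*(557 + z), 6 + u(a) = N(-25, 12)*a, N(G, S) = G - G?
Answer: -92700148373/12687378 ≈ -7306.5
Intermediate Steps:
N(G, S) = 0
u(a) = -6 (u(a) = -6 + 0*a = -6 + 0 = -6)
q(z) = -3 + (-185 + z)*(557 + z)
q(240)/u(1135) + 4874319/(-4229126) = (-103048 + 240**2 + 372*240)/(-6) + 4874319/(-4229126) = (-103048 + 57600 + 89280)*(-1/6) + 4874319*(-1/4229126) = 43832*(-1/6) - 4874319/4229126 = -21916/3 - 4874319/4229126 = -92700148373/12687378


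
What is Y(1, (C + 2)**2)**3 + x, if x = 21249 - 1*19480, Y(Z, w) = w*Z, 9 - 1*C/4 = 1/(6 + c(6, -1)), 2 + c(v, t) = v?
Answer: 44151693628209/15625 ≈ 2.8257e+9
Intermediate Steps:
c(v, t) = -2 + v
C = 178/5 (C = 36 - 4/(6 + (-2 + 6)) = 36 - 4/(6 + 4) = 36 - 4/10 = 36 - 4*1/10 = 36 - 2/5 = 178/5 ≈ 35.600)
Y(Z, w) = Z*w
x = 1769 (x = 21249 - 19480 = 1769)
Y(1, (C + 2)**2)**3 + x = (1*(178/5 + 2)**2)**3 + 1769 = (1*(188/5)**2)**3 + 1769 = (1*(35344/25))**3 + 1769 = (35344/25)**3 + 1769 = 44151665987584/15625 + 1769 = 44151693628209/15625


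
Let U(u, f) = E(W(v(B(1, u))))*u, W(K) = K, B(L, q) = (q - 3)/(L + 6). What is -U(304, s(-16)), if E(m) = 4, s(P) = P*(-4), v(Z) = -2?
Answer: -1216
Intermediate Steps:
B(L, q) = (-3 + q)/(6 + L)
s(P) = -4*P
U(u, f) = 4*u
-U(304, s(-16)) = -4*304 = -1*1216 = -1216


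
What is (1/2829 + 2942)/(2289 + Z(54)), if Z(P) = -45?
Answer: 756629/577116 ≈ 1.3111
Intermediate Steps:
(1/2829 + 2942)/(2289 + Z(54)) = (1/2829 + 2942)/(2289 - 45) = (1/2829 + 2942)/2244 = (8322919/2829)*(1/2244) = 756629/577116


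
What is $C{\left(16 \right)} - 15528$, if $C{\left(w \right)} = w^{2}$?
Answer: $-15272$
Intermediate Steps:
$C{\left(16 \right)} - 15528 = 16^{2} - 15528 = 256 - 15528 = -15272$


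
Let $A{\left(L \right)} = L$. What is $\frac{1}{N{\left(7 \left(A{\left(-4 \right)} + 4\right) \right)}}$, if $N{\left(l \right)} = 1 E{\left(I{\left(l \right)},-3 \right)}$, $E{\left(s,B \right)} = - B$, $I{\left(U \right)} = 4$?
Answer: $\frac{1}{3} \approx 0.33333$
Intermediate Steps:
$N{\left(l \right)} = 3$ ($N{\left(l \right)} = 1 \left(\left(-1\right) \left(-3\right)\right) = 1 \cdot 3 = 3$)
$\frac{1}{N{\left(7 \left(A{\left(-4 \right)} + 4\right) \right)}} = \frac{1}{3}$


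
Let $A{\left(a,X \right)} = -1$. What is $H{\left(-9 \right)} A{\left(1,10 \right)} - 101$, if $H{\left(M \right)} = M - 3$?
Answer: $-89$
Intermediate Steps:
$H{\left(M \right)} = -3 + M$ ($H{\left(M \right)} = M - 3 = -3 + M$)
$H{\left(-9 \right)} A{\left(1,10 \right)} - 101 = \left(-3 - 9\right) \left(-1\right) - 101 = \left(-12\right) \left(-1\right) - 101 = 12 - 101 = -89$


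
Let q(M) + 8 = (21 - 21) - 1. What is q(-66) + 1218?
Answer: 1209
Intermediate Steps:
q(M) = -9 (q(M) = -8 + ((21 - 21) - 1) = -8 + (0 - 1) = -8 - 1 = -9)
q(-66) + 1218 = -9 + 1218 = 1209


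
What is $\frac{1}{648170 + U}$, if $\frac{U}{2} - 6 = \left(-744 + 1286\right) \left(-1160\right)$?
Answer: $- \frac{1}{609258} \approx -1.6413 \cdot 10^{-6}$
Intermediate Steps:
$U = -1257428$ ($U = 12 + 2 \left(-744 + 1286\right) \left(-1160\right) = 12 + 2 \cdot 542 \left(-1160\right) = 12 + 2 \left(-628720\right) = 12 - 1257440 = -1257428$)
$\frac{1}{648170 + U} = \frac{1}{648170 - 1257428} = \frac{1}{-609258} = - \frac{1}{609258}$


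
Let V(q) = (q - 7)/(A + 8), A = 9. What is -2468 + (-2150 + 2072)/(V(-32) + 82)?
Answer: -3345466/1355 ≈ -2469.0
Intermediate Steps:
V(q) = -7/17 + q/17 (V(q) = (q - 7)/(9 + 8) = (-7 + q)/17 = (-7 + q)*(1/17) = -7/17 + q/17)
-2468 + (-2150 + 2072)/(V(-32) + 82) = -2468 + (-2150 + 2072)/((-7/17 + (1/17)*(-32)) + 82) = -2468 - 78/((-7/17 - 32/17) + 82) = -2468 - 78/(-39/17 + 82) = -2468 - 78/1355/17 = -2468 - 78*17/1355 = -2468 - 1326/1355 = -3345466/1355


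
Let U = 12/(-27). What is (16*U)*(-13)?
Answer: 832/9 ≈ 92.444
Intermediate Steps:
U = -4/9 (U = 12*(-1/27) = -4/9 ≈ -0.44444)
(16*U)*(-13) = (16*(-4/9))*(-13) = -64/9*(-13) = 832/9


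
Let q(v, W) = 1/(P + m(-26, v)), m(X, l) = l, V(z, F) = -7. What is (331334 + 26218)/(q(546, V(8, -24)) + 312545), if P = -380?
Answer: 6594848/5764719 ≈ 1.1440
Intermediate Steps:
q(v, W) = 1/(-380 + v)
(331334 + 26218)/(q(546, V(8, -24)) + 312545) = (331334 + 26218)/(1/(-380 + 546) + 312545) = 357552/(1/166 + 312545) = 357552/(51882471/166) = 357552*(166/51882471) = 6594848/5764719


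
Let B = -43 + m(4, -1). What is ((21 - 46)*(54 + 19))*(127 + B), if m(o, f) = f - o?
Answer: -144175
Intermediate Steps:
B = -48 (B = -43 + (-1 - 1*4) = -43 + (-1 - 4) = -43 - 5 = -48)
((21 - 46)*(54 + 19))*(127 + B) = ((21 - 46)*(54 + 19))*(127 - 48) = -25*73*79 = -1825*79 = -144175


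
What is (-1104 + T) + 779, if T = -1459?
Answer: -1784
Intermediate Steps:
(-1104 + T) + 779 = (-1104 - 1459) + 779 = -2563 + 779 = -1784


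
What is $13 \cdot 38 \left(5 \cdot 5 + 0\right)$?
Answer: $12350$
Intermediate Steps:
$13 \cdot 38 \left(5 \cdot 5 + 0\right) = 494 \left(25 + 0\right) = 494 \cdot 25 = 12350$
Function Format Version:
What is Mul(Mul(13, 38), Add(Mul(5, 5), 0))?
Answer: 12350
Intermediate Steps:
Mul(Mul(13, 38), Add(Mul(5, 5), 0)) = Mul(494, Add(25, 0)) = Mul(494, 25) = 12350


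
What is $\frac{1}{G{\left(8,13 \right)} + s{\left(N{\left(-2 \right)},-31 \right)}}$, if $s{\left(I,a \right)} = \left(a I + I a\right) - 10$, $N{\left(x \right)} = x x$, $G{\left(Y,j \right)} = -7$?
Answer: $- \frac{1}{265} \approx -0.0037736$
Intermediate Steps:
$N{\left(x \right)} = x^{2}$
$s{\left(I,a \right)} = -10 + 2 I a$ ($s{\left(I,a \right)} = \left(I a + I a\right) - 10 = 2 I a - 10 = -10 + 2 I a$)
$\frac{1}{G{\left(8,13 \right)} + s{\left(N{\left(-2 \right)},-31 \right)}} = \frac{1}{-7 + \left(-10 + 2 \left(-2\right)^{2} \left(-31\right)\right)} = \frac{1}{-7 + \left(-10 + 2 \cdot 4 \left(-31\right)\right)} = \frac{1}{-7 - 258} = \frac{1}{-265} = - \frac{1}{265}$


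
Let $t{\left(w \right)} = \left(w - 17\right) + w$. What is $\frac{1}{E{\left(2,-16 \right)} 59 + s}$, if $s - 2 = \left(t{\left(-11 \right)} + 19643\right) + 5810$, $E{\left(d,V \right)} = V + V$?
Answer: $\frac{1}{23528} \approx 4.2503 \cdot 10^{-5}$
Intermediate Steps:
$E{\left(d,V \right)} = 2 V$
$t{\left(w \right)} = -17 + 2 w$ ($t{\left(w \right)} = \left(-17 + w\right) + w = -17 + 2 w$)
$s = 25416$ ($s = 2 + \left(\left(\left(-17 + 2 \left(-11\right)\right) + 19643\right) + 5810\right) = 2 + \left(\left(\left(-17 - 22\right) + 19643\right) + 5810\right) = 2 + \left(\left(-39 + 19643\right) + 5810\right) = 2 + \left(19604 + 5810\right) = 2 + 25414 = 25416$)
$\frac{1}{E{\left(2,-16 \right)} 59 + s} = \frac{1}{2 \left(-16\right) 59 + 25416} = \frac{1}{\left(-32\right) 59 + 25416} = \frac{1}{-1888 + 25416} = \frac{1}{23528}$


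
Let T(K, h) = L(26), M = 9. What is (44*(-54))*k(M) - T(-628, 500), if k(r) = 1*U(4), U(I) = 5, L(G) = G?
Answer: -11906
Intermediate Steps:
T(K, h) = 26
k(r) = 5 (k(r) = 1*5 = 5)
(44*(-54))*k(M) - T(-628, 500) = (44*(-54))*5 - 1*26 = -2376*5 - 26 = -11880 - 26 = -11906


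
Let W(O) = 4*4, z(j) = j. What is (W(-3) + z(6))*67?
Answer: 1474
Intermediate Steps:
W(O) = 16
(W(-3) + z(6))*67 = (16 + 6)*67 = 22*67 = 1474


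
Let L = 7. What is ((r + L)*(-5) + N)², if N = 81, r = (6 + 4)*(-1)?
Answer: 9216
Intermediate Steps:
r = -10 (r = 10*(-1) = -10)
((r + L)*(-5) + N)² = ((-10 + 7)*(-5) + 81)² = (-3*(-5) + 81)² = (15 + 81)² = 96² = 9216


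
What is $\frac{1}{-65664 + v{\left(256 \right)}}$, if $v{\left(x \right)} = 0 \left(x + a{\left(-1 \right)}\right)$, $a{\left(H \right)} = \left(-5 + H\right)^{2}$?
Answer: $- \frac{1}{65664} \approx -1.5229 \cdot 10^{-5}$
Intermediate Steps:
$v{\left(x \right)} = 0$ ($v{\left(x \right)} = 0 \left(x + \left(-5 - 1\right)^{2}\right) = 0 \left(x + \left(-6\right)^{2}\right) = 0 \left(x + 36\right) = 0 \left(36 + x\right) = 0$)
$\frac{1}{-65664 + v{\left(256 \right)}} = \frac{1}{-65664 + 0} = \frac{1}{-65664} = - \frac{1}{65664}$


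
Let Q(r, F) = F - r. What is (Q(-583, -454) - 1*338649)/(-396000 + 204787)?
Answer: 338520/191213 ≈ 1.7704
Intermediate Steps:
(Q(-583, -454) - 1*338649)/(-396000 + 204787) = ((-454 - 1*(-583)) - 1*338649)/(-396000 + 204787) = ((-454 + 583) - 338649)/(-191213) = (129 - 338649)*(-1/191213) = -338520*(-1/191213) = 338520/191213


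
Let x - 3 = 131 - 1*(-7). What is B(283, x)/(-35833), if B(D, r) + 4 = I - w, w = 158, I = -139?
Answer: 43/5119 ≈ 0.0084001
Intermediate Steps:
x = 141 (x = 3 + (131 - 1*(-7)) = 3 + (131 + 7) = 3 + 138 = 141)
B(D, r) = -301 (B(D, r) = -4 + (-139 - 1*158) = -4 + (-139 - 158) = -4 - 297 = -301)
B(283, x)/(-35833) = -301/(-35833) = -301*(-1/35833) = 43/5119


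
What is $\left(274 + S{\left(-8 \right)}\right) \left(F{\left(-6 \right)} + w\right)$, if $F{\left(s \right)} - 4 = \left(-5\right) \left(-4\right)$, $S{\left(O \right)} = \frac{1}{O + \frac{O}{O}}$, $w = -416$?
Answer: $-107352$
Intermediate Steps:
$S{\left(O \right)} = \frac{1}{1 + O}$ ($S{\left(O \right)} = \frac{1}{O + 1} = \frac{1}{1 + O}$)
$F{\left(s \right)} = 24$ ($F{\left(s \right)} = 4 - -20 = 4 + 20 = 24$)
$\left(274 + S{\left(-8 \right)}\right) \left(F{\left(-6 \right)} + w\right) = \left(274 + \frac{1}{1 - 8}\right) \left(24 - 416\right) = \left(274 + \frac{1}{-7}\right) \left(-392\right) = \left(274 - \frac{1}{7}\right) \left(-392\right) = \frac{1917}{7} \left(-392\right) = -107352$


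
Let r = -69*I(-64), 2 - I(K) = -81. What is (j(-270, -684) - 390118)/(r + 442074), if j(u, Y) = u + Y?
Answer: -391072/436347 ≈ -0.89624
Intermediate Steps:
j(u, Y) = Y + u
I(K) = 83 (I(K) = 2 - 1*(-81) = 2 + 81 = 83)
r = -5727 (r = -69*83 = -5727)
(j(-270, -684) - 390118)/(r + 442074) = ((-684 - 270) - 390118)/(-5727 + 442074) = (-954 - 390118)/436347 = -391072*1/436347 = -391072/436347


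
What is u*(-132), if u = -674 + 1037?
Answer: -47916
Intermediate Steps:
u = 363
u*(-132) = 363*(-132) = -47916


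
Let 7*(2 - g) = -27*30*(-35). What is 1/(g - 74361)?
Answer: -1/78409 ≈ -1.2754e-5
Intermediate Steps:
g = -4048 (g = 2 - (-27*30)*(-35)/7 = 2 - (-810)*(-35)/7 = 2 - ⅐*28350 = 2 - 4050 = -4048)
1/(g - 74361) = 1/(-4048 - 74361) = 1/(-78409) = -1/78409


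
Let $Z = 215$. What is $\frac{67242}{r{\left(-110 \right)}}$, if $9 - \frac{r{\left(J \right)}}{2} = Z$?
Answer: $- \frac{33621}{206} \approx -163.21$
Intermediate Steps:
$r{\left(J \right)} = -412$ ($r{\left(J \right)} = 18 - 430 = -412$)
$\frac{67242}{r{\left(-110 \right)}} = \frac{67242}{-412} = 67242 \left(- \frac{1}{412}\right) = - \frac{33621}{206}$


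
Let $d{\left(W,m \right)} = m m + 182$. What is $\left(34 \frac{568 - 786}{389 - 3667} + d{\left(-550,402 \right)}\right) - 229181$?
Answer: $- \frac{110456699}{1639} \approx -67393.0$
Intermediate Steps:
$d{\left(W,m \right)} = 182 + m^{2}$ ($d{\left(W,m \right)} = m^{2} + 182 = 182 + m^{2}$)
$\left(34 \frac{568 - 786}{389 - 3667} + d{\left(-550,402 \right)}\right) - 229181 = \left(34 \frac{568 - 786}{389 - 3667} + \left(182 + 402^{2}\right)\right) - 229181 = \left(34 \left(- \frac{218}{-3278}\right) + \left(182 + 161604\right)\right) - 229181 = \left(34 \left(\left(-218\right) \left(- \frac{1}{3278}\right)\right) + 161786\right) - 229181 = \left(34 \cdot \frac{109}{1639} + 161786\right) - 229181 = \left(\frac{3706}{1639} + 161786\right) - 229181 = \frac{265170960}{1639} - 229181 = - \frac{110456699}{1639}$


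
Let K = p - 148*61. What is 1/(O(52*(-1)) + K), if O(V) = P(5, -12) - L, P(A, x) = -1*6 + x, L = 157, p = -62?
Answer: -1/9265 ≈ -0.00010793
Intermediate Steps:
P(A, x) = -6 + x
O(V) = -175 (O(V) = (-6 - 12) - 1*157 = -18 - 157 = -175)
K = -9090 (K = -62 - 148*61 = -62 - 9028 = -9090)
1/(O(52*(-1)) + K) = 1/(-175 - 9090) = 1/(-9265) = -1/9265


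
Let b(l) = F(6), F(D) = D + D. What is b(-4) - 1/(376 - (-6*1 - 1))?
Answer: 4595/383 ≈ 11.997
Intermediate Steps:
F(D) = 2*D
b(l) = 12 (b(l) = 2*6 = 12)
b(-4) - 1/(376 - (-6*1 - 1)) = 12 - 1/(376 - (-6*1 - 1)) = 12 - 1/(376 - (-6 - 1)) = 12 - 1/(376 - 1*(-7)) = 12 - 1/(376 + 7) = 12 - 1/383 = 4595/383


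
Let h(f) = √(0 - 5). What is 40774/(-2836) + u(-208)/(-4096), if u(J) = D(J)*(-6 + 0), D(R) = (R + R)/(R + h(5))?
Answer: -587963581/40903628 + 13*I*√5/923072 ≈ -14.374 + 3.1491e-5*I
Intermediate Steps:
h(f) = I*√5 (h(f) = √(-5) = I*√5)
D(R) = 2*R/(R + I*√5) (D(R) = (R + R)/(R + I*√5) = (2*R)/(R + I*√5) = 2*R/(R + I*√5))
u(J) = -12*J/(J + I*√5) (u(J) = (2*J/(J + I*√5))*(-6 + 0) = (2*J/(J + I*√5))*(-6) = -12*J/(J + I*√5))
40774/(-2836) + u(-208)/(-4096) = 40774/(-2836) - 12*(-208)/(-208 + I*√5)/(-4096) = 40774*(-1/2836) + (2496/(-208 + I*√5))*(-1/4096) = -20387/1418 - 39/(64*(-208 + I*√5))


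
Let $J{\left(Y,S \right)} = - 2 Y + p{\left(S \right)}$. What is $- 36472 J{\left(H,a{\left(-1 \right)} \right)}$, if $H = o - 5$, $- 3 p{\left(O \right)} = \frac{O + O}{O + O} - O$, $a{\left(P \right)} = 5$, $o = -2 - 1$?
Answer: $- \frac{1896544}{3} \approx -6.3218 \cdot 10^{5}$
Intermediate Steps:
$o = -3$ ($o = -2 - 1 = -3$)
$p{\left(O \right)} = - \frac{1}{3} + \frac{O}{3}$ ($p{\left(O \right)} = - \frac{\frac{O + O}{O + O} - O}{3} = - \frac{\frac{2 O}{2 O} - O}{3} = - \frac{2 O \frac{1}{2 O} - O}{3} = - \frac{1 - O}{3} = - \frac{1}{3} + \frac{O}{3}$)
$H = -8$ ($H = -3 - 5 = -8$)
$J{\left(Y,S \right)} = - \frac{1}{3} - 2 Y + \frac{S}{3}$ ($J{\left(Y,S \right)} = - 2 Y + \left(- \frac{1}{3} + \frac{S}{3}\right) = - \frac{1}{3} - 2 Y + \frac{S}{3}$)
$- 36472 J{\left(H,a{\left(-1 \right)} \right)} = - 36472 \left(- \frac{1}{3} - -16 + \frac{1}{3} \cdot 5\right) = - 36472 \left(- \frac{1}{3} + 16 + \frac{5}{3}\right) = \left(-36472\right) \frac{52}{3} = - \frac{1896544}{3}$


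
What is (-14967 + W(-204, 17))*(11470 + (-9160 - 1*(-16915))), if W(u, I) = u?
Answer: -291662475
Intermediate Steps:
(-14967 + W(-204, 17))*(11470 + (-9160 - 1*(-16915))) = (-14967 - 204)*(11470 + (-9160 - 1*(-16915))) = -15171*(11470 + (-9160 + 16915)) = -15171*(11470 + 7755) = -15171*19225 = -291662475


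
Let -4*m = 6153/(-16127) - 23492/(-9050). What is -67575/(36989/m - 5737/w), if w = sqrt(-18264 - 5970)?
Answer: 408150217604716291480967415000/403586562493818123988371873463 + 1446029626505054610052425*I*sqrt(24234)/403586562493818123988371873463 ≈ 1.0113 + 0.00055777*I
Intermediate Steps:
m = -161585417/291898700 (m = -(6153/(-16127) - 23492/(-9050))/4 = -(6153*(-1/16127) - 23492*(-1/9050))/4 = -(-6153/16127 + 11746/4525)/4 = -1/4*161585417/72974675 = -161585417/291898700 ≈ -0.55357)
w = I*sqrt(24234) (w = sqrt(-24234) = I*sqrt(24234) ≈ 155.67*I)
-67575/(36989/m - 5737/w) = -67575/(36989/(-161585417/291898700) - 5737*(-I*sqrt(24234)/24234)) = -67575/(36989*(-291898700/161585417) - (-5737)*I*sqrt(24234)/24234) = -67575/(-10797041014300/161585417 + 5737*I*sqrt(24234)/24234)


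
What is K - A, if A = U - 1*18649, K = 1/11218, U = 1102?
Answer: 196842247/11218 ≈ 17547.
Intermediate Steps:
K = 1/11218 ≈ 8.9142e-5
A = -17547 (A = 1102 - 1*18649 = 1102 - 18649 = -17547)
K - A = 1/11218 - 1*(-17547) = 1/11218 + 17547 = 196842247/11218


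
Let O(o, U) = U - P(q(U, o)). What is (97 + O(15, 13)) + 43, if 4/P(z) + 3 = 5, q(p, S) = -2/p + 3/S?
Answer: 151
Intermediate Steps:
P(z) = 2 (P(z) = 4/(-3 + 5) = 4/2 = 4*(1/2) = 2)
O(o, U) = -2 + U (O(o, U) = U - 1*2 = U - 2 = -2 + U)
(97 + O(15, 13)) + 43 = (97 + (-2 + 13)) + 43 = (97 + 11) + 43 = 108 + 43 = 151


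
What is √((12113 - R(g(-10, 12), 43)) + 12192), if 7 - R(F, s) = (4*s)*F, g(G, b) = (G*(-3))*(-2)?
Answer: √13978 ≈ 118.23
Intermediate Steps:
g(G, b) = 6*G (g(G, b) = -3*G*(-2) = 6*G)
R(F, s) = 7 - 4*F*s (R(F, s) = 7 - 4*s*F = 7 - 4*F*s)
√((12113 - R(g(-10, 12), 43)) + 12192) = √((12113 - (7 - 4*6*(-10)*43)) + 12192) = √((12113 - (7 - 4*(-60)*43)) + 12192) = √((12113 - (7 + 10320)) + 12192) = √((12113 - 1*10327) + 12192) = √((12113 - 10327) + 12192) = √(1786 + 12192) = √13978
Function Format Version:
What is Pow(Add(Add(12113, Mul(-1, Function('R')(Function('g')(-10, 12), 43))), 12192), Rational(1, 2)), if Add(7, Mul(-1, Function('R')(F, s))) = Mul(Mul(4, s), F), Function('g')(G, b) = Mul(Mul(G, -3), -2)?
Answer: Pow(13978, Rational(1, 2)) ≈ 118.23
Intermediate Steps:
Function('g')(G, b) = Mul(6, G) (Function('g')(G, b) = Mul(Mul(-3, G), -2) = Mul(6, G))
Function('R')(F, s) = Add(7, Mul(-4, F, s)) (Function('R')(F, s) = Add(7, Mul(-1, Mul(Mul(4, s), F))) = Add(7, Mul(-1, Mul(4, F, s))) = Add(7, Mul(-4, F, s)))
Pow(Add(Add(12113, Mul(-1, Function('R')(Function('g')(-10, 12), 43))), 12192), Rational(1, 2)) = Pow(Add(Add(12113, Mul(-1, Add(7, Mul(-4, Mul(6, -10), 43)))), 12192), Rational(1, 2)) = Pow(Add(Add(12113, Mul(-1, Add(7, Mul(-4, -60, 43)))), 12192), Rational(1, 2)) = Pow(Add(Add(12113, Mul(-1, Add(7, 10320))), 12192), Rational(1, 2)) = Pow(Add(Add(12113, Mul(-1, 10327)), 12192), Rational(1, 2)) = Pow(Add(Add(12113, -10327), 12192), Rational(1, 2)) = Pow(Add(1786, 12192), Rational(1, 2)) = Pow(13978, Rational(1, 2))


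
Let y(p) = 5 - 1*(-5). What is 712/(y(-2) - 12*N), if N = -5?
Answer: 356/35 ≈ 10.171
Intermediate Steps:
y(p) = 10 (y(p) = 5 + 5 = 10)
712/(y(-2) - 12*N) = 712/(10 - 12*(-5)) = 712/(10 + 60) = 712/70 = 712*(1/70) = 356/35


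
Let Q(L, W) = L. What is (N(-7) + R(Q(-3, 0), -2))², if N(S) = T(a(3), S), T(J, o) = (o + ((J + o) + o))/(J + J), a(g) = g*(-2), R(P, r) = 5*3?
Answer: 4761/16 ≈ 297.56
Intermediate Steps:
R(P, r) = 15
a(g) = -2*g
T(J, o) = (J + 3*o)/(2*J) (T(J, o) = (o + (J + 2*o))/((2*J)) = (J + 3*o)*(1/(2*J)) = (J + 3*o)/(2*J))
N(S) = ½ - S/4 (N(S) = (-2*3 + 3*S)/(2*((-2*3))) = (½)*(-6 + 3*S)/(-6) = (½)*(-⅙)*(-6 + 3*S) = ½ - S/4)
(N(-7) + R(Q(-3, 0), -2))² = ((½ - ¼*(-7)) + 15)² = ((½ + 7/4) + 15)² = (9/4 + 15)² = (69/4)² = 4761/16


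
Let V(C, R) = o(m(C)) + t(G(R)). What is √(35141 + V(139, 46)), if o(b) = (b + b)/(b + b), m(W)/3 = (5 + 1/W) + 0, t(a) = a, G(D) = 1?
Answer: √35143 ≈ 187.46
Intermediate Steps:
m(W) = 15 + 3/W (m(W) = 3*((5 + 1/W) + 0) = 3*(5 + 1/W) = 15 + 3/W)
o(b) = 1 (o(b) = (2*b)/((2*b)) = (2*b)*(1/(2*b)) = 1)
V(C, R) = 2 (V(C, R) = 1 + 1 = 2)
√(35141 + V(139, 46)) = √(35141 + 2) = √35143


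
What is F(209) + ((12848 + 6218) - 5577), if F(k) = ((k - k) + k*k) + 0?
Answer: 57170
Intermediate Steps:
F(k) = k**2 (F(k) = (0 + k**2) + 0 = k**2 + 0 = k**2)
F(209) + ((12848 + 6218) - 5577) = 209**2 + ((12848 + 6218) - 5577) = 43681 + (19066 - 5577) = 43681 + 13489 = 57170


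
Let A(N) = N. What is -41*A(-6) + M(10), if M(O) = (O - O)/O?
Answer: 246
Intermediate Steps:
M(O) = 0 (M(O) = 0/O = 0)
-41*A(-6) + M(10) = -41*(-6) + 0 = 246 + 0 = 246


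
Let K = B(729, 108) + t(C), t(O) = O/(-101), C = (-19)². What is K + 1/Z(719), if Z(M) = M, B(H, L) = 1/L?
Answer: -27948845/7842852 ≈ -3.5636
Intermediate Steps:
C = 361
t(O) = -O/101 (t(O) = O*(-1/101) = -O/101)
K = -38887/10908 (K = 1/108 - 1/101*361 = 1/108 - 361/101 = -38887/10908 ≈ -3.5650)
K + 1/Z(719) = -38887/10908 + 1/719 = -27948845/7842852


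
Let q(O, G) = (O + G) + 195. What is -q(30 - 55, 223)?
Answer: -393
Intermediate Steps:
q(O, G) = 195 + G + O (q(O, G) = (G + O) + 195 = 195 + G + O)
-q(30 - 55, 223) = -(195 + 223 + (30 - 55)) = -(195 + 223 - 25) = -1*393 = -393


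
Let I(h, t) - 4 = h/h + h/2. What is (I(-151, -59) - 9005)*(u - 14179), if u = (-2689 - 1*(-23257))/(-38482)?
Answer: 4952108705873/38482 ≈ 1.2869e+8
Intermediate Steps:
I(h, t) = 5 + h/2 (I(h, t) = 4 + (h/h + h/2) = 4 + (1 + h*(1/2)) = 4 + (1 + h/2) = 5 + h/2)
u = -10284/19241 (u = (-2689 + 23257)*(-1/38482) = 20568*(-1/38482) = -10284/19241 ≈ -0.53448)
(I(-151, -59) - 9005)*(u - 14179) = ((5 + (1/2)*(-151)) - 9005)*(-10284/19241 - 14179) = ((5 - 151/2) - 9005)*(-272828423/19241) = (-141/2 - 9005)*(-272828423/19241) = -18151/2*(-272828423/19241) = 4952108705873/38482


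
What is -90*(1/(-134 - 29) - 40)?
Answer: 586890/163 ≈ 3600.6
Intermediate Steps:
-90*(1/(-134 - 29) - 40) = -90*(1/(-163) - 40) = -90*(-1/163 - 40) = -90*(-6521/163) = 586890/163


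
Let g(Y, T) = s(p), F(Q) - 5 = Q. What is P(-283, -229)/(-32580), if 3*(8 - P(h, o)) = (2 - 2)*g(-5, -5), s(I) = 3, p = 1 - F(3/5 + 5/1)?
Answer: -2/8145 ≈ -0.00024555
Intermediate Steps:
F(Q) = 5 + Q
p = -48/5 (p = 1 - (5 + (3/5 + 5/1)) = 1 - (5 + (3*(⅕) + 5*1)) = 1 - (5 + (⅗ + 5)) = 1 - (5 + 28/5) = 1 - 1*53/5 = 1 - 53/5 = -48/5 ≈ -9.6000)
g(Y, T) = 3
P(h, o) = 8 (P(h, o) = 8 - (2 - 2)*3/3 = 8 - 0*3 = 8 - ⅓*0 = 8 + 0 = 8)
P(-283, -229)/(-32580) = 8/(-32580) = 8*(-1/32580) = -2/8145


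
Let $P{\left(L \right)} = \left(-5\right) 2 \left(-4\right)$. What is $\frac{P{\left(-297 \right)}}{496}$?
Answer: $\frac{5}{62} \approx 0.080645$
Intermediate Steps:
$P{\left(L \right)} = 40$ ($P{\left(L \right)} = \left(-10\right) \left(-4\right) = 40$)
$\frac{P{\left(-297 \right)}}{496} = \frac{40}{496} = 40 \cdot \frac{1}{496} = \frac{5}{62}$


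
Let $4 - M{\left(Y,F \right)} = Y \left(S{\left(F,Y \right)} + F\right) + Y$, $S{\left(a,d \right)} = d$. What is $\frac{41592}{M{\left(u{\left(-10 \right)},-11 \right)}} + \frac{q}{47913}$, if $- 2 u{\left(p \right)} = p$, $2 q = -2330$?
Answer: $\frac{1992763711}{1389477} \approx 1434.2$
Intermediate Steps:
$q = -1165$ ($q = \frac{1}{2} \left(-2330\right) = -1165$)
$u{\left(p \right)} = - \frac{p}{2}$
$M{\left(Y,F \right)} = 4 - Y - Y \left(F + Y\right)$ ($M{\left(Y,F \right)} = 4 - \left(Y \left(Y + F\right) + Y\right) = 4 - \left(Y \left(F + Y\right) + Y\right) = 4 - \left(Y + Y \left(F + Y\right)\right) = 4 - Y - Y \left(F + Y\right)$)
$\frac{41592}{M{\left(u{\left(-10 \right)},-11 \right)}} + \frac{q}{47913} = \frac{41592}{4 - \left(- \frac{1}{2}\right) \left(-10\right) - \left(\left(- \frac{1}{2}\right) \left(-10\right)\right)^{2} - - 11 \left(\left(- \frac{1}{2}\right) \left(-10\right)\right)} - \frac{1165}{47913} = \frac{41592}{4 - 5 - 5^{2} - \left(-11\right) 5} - \frac{1165}{47913} = \frac{41592}{4 - 5 - 25 + 55} - \frac{1165}{47913} = \frac{41592}{29} - \frac{1165}{47913} = \frac{1992763711}{1389477}$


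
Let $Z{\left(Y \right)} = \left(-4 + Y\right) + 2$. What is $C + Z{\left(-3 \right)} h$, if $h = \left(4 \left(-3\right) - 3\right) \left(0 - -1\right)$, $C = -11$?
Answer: $64$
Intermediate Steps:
$Z{\left(Y \right)} = -2 + Y$
$h = -15$ ($h = \left(-12 - 3\right) \left(0 + 1\right) = \left(-15\right) 1 = -15$)
$C + Z{\left(-3 \right)} h = -11 + \left(-2 - 3\right) \left(-15\right) = -11 - -75 = -11 + 75 = 64$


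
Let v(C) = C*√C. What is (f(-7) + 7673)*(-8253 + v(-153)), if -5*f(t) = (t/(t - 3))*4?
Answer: -1583016183/25 - 88041249*I*√17/25 ≈ -6.3321e+7 - 1.452e+7*I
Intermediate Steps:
f(t) = -4*t/(5*(-3 + t)) (f(t) = -t/(t - 3)*4/5 = -t/(-3 + t)*4/5 = -4*t/(5*(-3 + t)))
v(C) = C^(3/2)
(f(-7) + 7673)*(-8253 + v(-153)) = (-4*(-7)/(-15 + 5*(-7)) + 7673)*(-8253 + (-153)^(3/2)) = (-4*(-7)/(-15 - 35) + 7673)*(-8253 - 459*I*√17) = (-4*(-7)/(-50) + 7673)*(-8253 - 459*I*√17) = (-4*(-7)*(-1/50) + 7673)*(-8253 - 459*I*√17) = (-14/25 + 7673)*(-8253 - 459*I*√17) = 191811*(-8253 - 459*I*√17)/25 = -1583016183/25 - 88041249*I*√17/25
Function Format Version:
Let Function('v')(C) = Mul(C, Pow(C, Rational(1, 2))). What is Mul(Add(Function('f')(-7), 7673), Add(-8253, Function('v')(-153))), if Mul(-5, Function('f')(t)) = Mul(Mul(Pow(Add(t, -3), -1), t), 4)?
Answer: Add(Rational(-1583016183, 25), Mul(Rational(-88041249, 25), I, Pow(17, Rational(1, 2)))) ≈ Add(-6.3321e+7, Mul(-1.4520e+7, I))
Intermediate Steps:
Function('f')(t) = Mul(Rational(-4, 5), t, Pow(Add(-3, t), -1)) (Function('f')(t) = Mul(Rational(-1, 5), Mul(Mul(Pow(Add(t, -3), -1), t), 4)) = Mul(Rational(-1, 5), Mul(Mul(Pow(Add(-3, t), -1), t), 4)) = Mul(Rational(-1, 5), Mul(Mul(t, Pow(Add(-3, t), -1)), 4)) = Mul(Rational(-1, 5), Mul(4, t, Pow(Add(-3, t), -1))) = Mul(Rational(-4, 5), t, Pow(Add(-3, t), -1)))
Function('v')(C) = Pow(C, Rational(3, 2))
Mul(Add(Function('f')(-7), 7673), Add(-8253, Function('v')(-153))) = Mul(Add(Mul(-4, -7, Pow(Add(-15, Mul(5, -7)), -1)), 7673), Add(-8253, Pow(-153, Rational(3, 2)))) = Mul(Add(Mul(-4, -7, Pow(Add(-15, -35), -1)), 7673), Add(-8253, Mul(-459, I, Pow(17, Rational(1, 2))))) = Mul(Add(Mul(-4, -7, Pow(-50, -1)), 7673), Add(-8253, Mul(-459, I, Pow(17, Rational(1, 2))))) = Mul(Add(Mul(-4, -7, Rational(-1, 50)), 7673), Add(-8253, Mul(-459, I, Pow(17, Rational(1, 2))))) = Mul(Add(Rational(-14, 25), 7673), Add(-8253, Mul(-459, I, Pow(17, Rational(1, 2))))) = Mul(Rational(191811, 25), Add(-8253, Mul(-459, I, Pow(17, Rational(1, 2))))) = Add(Rational(-1583016183, 25), Mul(Rational(-88041249, 25), I, Pow(17, Rational(1, 2))))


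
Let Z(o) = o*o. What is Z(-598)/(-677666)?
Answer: -178802/338833 ≈ -0.52770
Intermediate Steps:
Z(o) = o²
Z(-598)/(-677666) = (-598)²/(-677666) = 357604*(-1/677666) = -178802/338833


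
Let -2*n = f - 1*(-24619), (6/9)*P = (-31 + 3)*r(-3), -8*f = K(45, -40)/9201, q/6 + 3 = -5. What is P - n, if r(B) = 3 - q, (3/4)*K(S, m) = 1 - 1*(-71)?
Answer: 62367441/6134 ≈ 10168.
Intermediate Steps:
K(S, m) = 96 (K(S, m) = 4*(1 - 1*(-71))/3 = 4*(1 + 71)/3 = (4/3)*72 = 96)
q = -48 (q = -18 + 6*(-5) = -18 - 30 = -48)
f = -4/3067 (f = -12/9201 = -⅛*32/3067 = -4/3067 ≈ -0.0013042)
r(B) = 51 (r(B) = 3 - 1*(-48) = 3 + 48 = 51)
P = -2142 (P = 3*((-31 + 3)*51)/2 = 3*(-28*51)/2 = (3/2)*(-1428) = -2142)
n = -75506469/6134 (n = -(-4/3067 - 1*(-24619))/2 = -(-4/3067 + 24619)/2 = -½*75506469/3067 = -75506469/6134 ≈ -12310.)
P - n = -2142 - 1*(-75506469/6134) = -2142 + 75506469/6134 = 62367441/6134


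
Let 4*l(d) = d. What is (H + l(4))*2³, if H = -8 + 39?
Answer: 256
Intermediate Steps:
l(d) = d/4
H = 31
(H + l(4))*2³ = (31 + (¼)*4)*2³ = (31 + 1)*8 = 32*8 = 256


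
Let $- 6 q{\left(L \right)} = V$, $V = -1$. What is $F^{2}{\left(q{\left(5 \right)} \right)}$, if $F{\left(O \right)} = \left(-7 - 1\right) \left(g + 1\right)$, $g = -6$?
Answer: $1600$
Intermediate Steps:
$q{\left(L \right)} = \frac{1}{6}$ ($q{\left(L \right)} = \left(- \frac{1}{6}\right) \left(-1\right) = \frac{1}{6}$)
$F{\left(O \right)} = 40$ ($F{\left(O \right)} = \left(-7 - 1\right) \left(-6 + 1\right) = \left(-8\right) \left(-5\right) = 40$)
$F^{2}{\left(q{\left(5 \right)} \right)} = 40^{2} = 1600$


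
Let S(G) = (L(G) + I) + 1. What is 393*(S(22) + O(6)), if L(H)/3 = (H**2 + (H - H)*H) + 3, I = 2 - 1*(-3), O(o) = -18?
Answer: 569457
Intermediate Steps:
I = 5 (I = 2 + 3 = 5)
L(H) = 9 + 3*H**2 (L(H) = 3*((H**2 + (H - H)*H) + 3) = 3*((H**2 + 0*H) + 3) = 3*((H**2 + 0) + 3) = 3*(H**2 + 3) = 3*(3 + H**2) = 9 + 3*H**2)
S(G) = 15 + 3*G**2 (S(G) = ((9 + 3*G**2) + 5) + 1 = (14 + 3*G**2) + 1 = 15 + 3*G**2)
393*(S(22) + O(6)) = 393*((15 + 3*22**2) - 18) = 393*((15 + 3*484) - 18) = 393*((15 + 1452) - 18) = 393*(1467 - 18) = 393*1449 = 569457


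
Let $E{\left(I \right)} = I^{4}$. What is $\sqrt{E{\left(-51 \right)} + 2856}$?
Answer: $\sqrt{6768057} \approx 2601.5$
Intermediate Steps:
$\sqrt{E{\left(-51 \right)} + 2856} = \sqrt{\left(-51\right)^{4} + 2856} = \sqrt{6765201 + 2856} = \sqrt{6768057}$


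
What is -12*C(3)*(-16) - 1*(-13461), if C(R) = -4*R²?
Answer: 6549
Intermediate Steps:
-12*C(3)*(-16) - 1*(-13461) = -(-48)*3²*(-16) - 1*(-13461) = -(-48)*9*(-16) + 13461 = -12*(-36)*(-16) + 13461 = 432*(-16) + 13461 = -6912 + 13461 = 6549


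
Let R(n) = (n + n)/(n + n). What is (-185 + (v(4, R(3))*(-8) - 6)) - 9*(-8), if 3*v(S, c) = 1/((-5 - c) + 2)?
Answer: -355/3 ≈ -118.33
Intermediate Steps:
R(n) = 1 (R(n) = (2*n)/((2*n)) = (2*n)*(1/(2*n)) = 1)
v(S, c) = 1/(3*(-3 - c)) (v(S, c) = 1/(3*((-5 - c) + 2)) = 1/(3*(-3 - c)))
(-185 + (v(4, R(3))*(-8) - 6)) - 9*(-8) = (-185 + (-1/(9 + 3*1)*(-8) - 6)) - 9*(-8) = (-185 + (-1/(9 + 3)*(-8) - 6)) + 72 = (-185 + (-1/12*(-8) - 6)) + 72 = (-185 + (⅔ - 6)) + 72 = (-185 - 16/3) + 72 = -571/3 + 72 = -355/3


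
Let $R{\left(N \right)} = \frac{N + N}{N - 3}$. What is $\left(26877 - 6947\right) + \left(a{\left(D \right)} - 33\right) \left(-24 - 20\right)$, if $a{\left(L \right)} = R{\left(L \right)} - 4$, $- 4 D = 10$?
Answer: $21518$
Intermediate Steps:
$D = - \frac{5}{2}$ ($D = \left(- \frac{1}{4}\right) 10 = - \frac{5}{2} \approx -2.5$)
$R{\left(N \right)} = \frac{2 N}{-3 + N}$
$a{\left(L \right)} = -4 + \frac{2 L}{-3 + L}$ ($a{\left(L \right)} = \frac{2 L}{-3 + L} - 4 = -4 + \frac{2 L}{-3 + L}$)
$\left(26877 - 6947\right) + \left(a{\left(D \right)} - 33\right) \left(-24 - 20\right) = \left(26877 - 6947\right) + \left(\frac{2 \left(6 - - \frac{5}{2}\right)}{-3 - \frac{5}{2}} - 33\right) \left(-24 - 20\right) = 19930 + \left(\frac{2 \left(6 + \frac{5}{2}\right)}{- \frac{11}{2}} - 33\right) \left(-44\right) = 19930 + \left(2 \left(- \frac{2}{11}\right) \frac{17}{2} - 33\right) \left(-44\right) = 19930 + \left(- \frac{34}{11} - 33\right) \left(-44\right) = 19930 - -1588 = 19930 + 1588 = 21518$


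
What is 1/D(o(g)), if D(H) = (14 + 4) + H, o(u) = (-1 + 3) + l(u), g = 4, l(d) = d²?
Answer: 1/36 ≈ 0.027778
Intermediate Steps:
o(u) = 2 + u² (o(u) = (-1 + 3) + u² = 2 + u²)
D(H) = 18 + H
1/D(o(g)) = 1/(18 + (2 + 4²)) = 1/(18 + (2 + 16)) = 1/(18 + 18) = 1/36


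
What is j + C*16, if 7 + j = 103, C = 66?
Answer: 1152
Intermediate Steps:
j = 96 (j = -7 + 103 = 96)
j + C*16 = 96 + 66*16 = 96 + 1056 = 1152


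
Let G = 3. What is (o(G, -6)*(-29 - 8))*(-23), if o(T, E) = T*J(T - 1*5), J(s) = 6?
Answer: 15318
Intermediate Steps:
o(T, E) = 6*T (o(T, E) = T*6 = 6*T)
(o(G, -6)*(-29 - 8))*(-23) = ((6*3)*(-29 - 8))*(-23) = (18*(-37))*(-23) = -666*(-23) = 15318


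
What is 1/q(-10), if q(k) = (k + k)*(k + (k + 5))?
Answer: 1/300 ≈ 0.0033333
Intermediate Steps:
q(k) = 2*k*(5 + 2*k) (q(k) = (2*k)*(k + (5 + k)) = (2*k)*(5 + 2*k) = 2*k*(5 + 2*k))
1/q(-10) = 1/(2*(-10)*(5 + 2*(-10))) = 1/(2*(-10)*(5 - 20)) = 1/(2*(-10)*(-15)) = 1/300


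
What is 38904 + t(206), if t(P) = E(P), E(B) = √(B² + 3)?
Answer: 38904 + 37*√31 ≈ 39110.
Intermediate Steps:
E(B) = √(3 + B²)
t(P) = √(3 + P²)
38904 + t(206) = 38904 + √(3 + 206²) = 38904 + √(3 + 42436) = 38904 + √42439 = 38904 + 37*√31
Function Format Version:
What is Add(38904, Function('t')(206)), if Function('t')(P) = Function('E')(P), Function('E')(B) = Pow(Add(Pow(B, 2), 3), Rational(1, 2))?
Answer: Add(38904, Mul(37, Pow(31, Rational(1, 2)))) ≈ 39110.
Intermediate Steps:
Function('E')(B) = Pow(Add(3, Pow(B, 2)), Rational(1, 2))
Function('t')(P) = Pow(Add(3, Pow(P, 2)), Rational(1, 2))
Add(38904, Function('t')(206)) = Add(38904, Pow(Add(3, Pow(206, 2)), Rational(1, 2))) = Add(38904, Pow(Add(3, 42436), Rational(1, 2))) = Add(38904, Pow(42439, Rational(1, 2))) = Add(38904, Mul(37, Pow(31, Rational(1, 2))))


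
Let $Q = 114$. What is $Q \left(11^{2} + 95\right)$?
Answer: $24624$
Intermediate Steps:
$Q \left(11^{2} + 95\right) = 114 \left(11^{2} + 95\right) = 114 \left(121 + 95\right) = 114 \cdot 216 = 24624$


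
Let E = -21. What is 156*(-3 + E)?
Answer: -3744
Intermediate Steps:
156*(-3 + E) = 156*(-3 - 21) = 156*(-24) = -3744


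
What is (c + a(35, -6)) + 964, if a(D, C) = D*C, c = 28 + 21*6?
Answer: 908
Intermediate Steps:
c = 154 (c = 28 + 126 = 154)
a(D, C) = C*D
(c + a(35, -6)) + 964 = (154 - 6*35) + 964 = (154 - 210) + 964 = -56 + 964 = 908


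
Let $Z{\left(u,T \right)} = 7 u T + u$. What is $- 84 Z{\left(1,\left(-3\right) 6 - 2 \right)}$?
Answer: $11676$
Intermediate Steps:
$Z{\left(u,T \right)} = u + 7 T u$ ($Z{\left(u,T \right)} = 7 T u + u = u + 7 T u$)
$- 84 Z{\left(1,\left(-3\right) 6 - 2 \right)} = - 84 \cdot 1 \left(1 + 7 \left(\left(-3\right) 6 - 2\right)\right) = - 84 \cdot 1 \left(1 + 7 \left(-18 - 2\right)\right) = - 84 \cdot 1 \left(1 + 7 \left(-20\right)\right) = - 84 \cdot 1 \left(1 - 140\right) = - 84 \cdot 1 \left(-139\right) = \left(-84\right) \left(-139\right) = 11676$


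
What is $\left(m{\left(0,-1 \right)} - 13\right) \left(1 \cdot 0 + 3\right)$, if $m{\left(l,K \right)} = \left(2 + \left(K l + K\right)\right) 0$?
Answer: $-39$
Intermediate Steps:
$m{\left(l,K \right)} = 0$ ($m{\left(l,K \right)} = \left(2 + \left(K + K l\right)\right) 0 = \left(2 + K + K l\right) 0 = 0$)
$\left(m{\left(0,-1 \right)} - 13\right) \left(1 \cdot 0 + 3\right) = \left(0 - 13\right) \left(1 \cdot 0 + 3\right) = - 13 \left(0 + 3\right) = \left(-13\right) 3 = -39$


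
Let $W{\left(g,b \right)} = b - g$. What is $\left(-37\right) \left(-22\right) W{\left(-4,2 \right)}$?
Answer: $4884$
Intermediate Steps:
$\left(-37\right) \left(-22\right) W{\left(-4,2 \right)} = \left(-37\right) \left(-22\right) \left(2 - -4\right) = 814 \left(2 + 4\right) = 814 \cdot 6 = 4884$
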